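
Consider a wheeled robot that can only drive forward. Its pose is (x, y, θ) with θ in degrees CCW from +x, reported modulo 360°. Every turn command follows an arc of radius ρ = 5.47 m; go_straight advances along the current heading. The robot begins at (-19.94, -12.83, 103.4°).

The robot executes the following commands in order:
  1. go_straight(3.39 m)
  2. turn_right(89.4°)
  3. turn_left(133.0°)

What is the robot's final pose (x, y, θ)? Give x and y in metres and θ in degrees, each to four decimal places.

(-15.0720, 6.9379, 147.0000°)

set_pose: (x, y, θ) = (-19.9400, -12.8300, 103.4000°), ρ = 5.47
go_straight(3.39): x += 3.39·cos θ, y += 3.39·sin θ → (-20.7256, -9.5323, 103.4000°)
turn_right(89.4°): centre at ρ to the right, rotate −89.4° → (-16.7279, -2.9571, 14.0000°)
turn_left(133.0°): centre at ρ to the left, rotate +133.0° → (-15.0720, 6.9379, 147.0000°)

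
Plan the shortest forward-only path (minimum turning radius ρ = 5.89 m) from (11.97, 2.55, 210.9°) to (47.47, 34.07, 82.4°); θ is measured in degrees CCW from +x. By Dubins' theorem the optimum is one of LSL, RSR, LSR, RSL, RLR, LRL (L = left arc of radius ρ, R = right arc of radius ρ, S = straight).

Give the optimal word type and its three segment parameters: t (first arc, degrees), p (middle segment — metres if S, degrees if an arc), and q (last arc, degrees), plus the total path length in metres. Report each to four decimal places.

Let ψ = atan2(Δy, Δx) = atan2(31.52, 35.50) = 41.6015° be the start→goal bearing.
Normalize: d = |goal − start| / ρ = 47.473786/5.89 = 8.060066, α = (θ_start − ψ) mod 360° = 169.2985° = 2.954817 rad, β = (θ_goal − ψ) mod 360° = 40.7985° = 0.712069 rad.
Common terms: sin α = 0.185692, cos α = -0.982608, sin β = 0.653401, cos β = 0.757012, cos(α−β) = -0.622515, d² = 64.964658. Work in radians in the unit-radius frame; every candidate has L = ρ·(t + p + q).
LSL: p² = 2 + d² − 2cos(α−β) + 2d(sin α − sin β) = 60.670149; p = √p² = 7.789105; φ = atan2(cos β − cos α, d + sin α − sin β) = 0.225240 rad; t = (φ − α) mod 2π = 3.553608 rad, q = (β − φ) mod 2π = 0.486829 rad → L = 5.89·(3.553608 + 7.789105 + 0.486829) = 5.89·11.829542 = 69.676001 m
RSR: p² = 2 + d² − 2cos(α−β) + 2d(sin β − sin α) = 75.749225; p = √p² = 8.703403; φ = atan2(cos α − cos β, d − sin α + sin β) = -0.201234 rad; t = (α − φ) mod 2π = 3.156050 rad, q = (φ − β) mod 2π = 5.369883 rad → L = 5.89·(3.156050 + 8.703403 + 5.369883) = 5.89·17.229336 = 101.480792 m
LSR: p² = d² − 2 + 2cos(α−β) + 2d(sin α + sin β) = 75.245918; p = √p² = 8.674440; φ = atan2(−cos α − cos β, d + sin α + sin β) − atan2(−2, p) = 0.251947 rad; t = (φ − α) mod 2π = 3.580316 rad, q = (φ − β) mod 2π = 5.823064 rad → L = 5.89·(3.580316 + 8.674440 + 5.823064) = 5.89·18.077820 = 106.478361 m
RSL: p² = d² − 2 + 2cos(α−β) − 2d(sin α + sin β) = 48.193339; p = √p² = 6.942142; φ = atan2(cos α + cos β, d − sin α − sin β) − atan2(2, p) = -0.311731 rad; t = (α − φ) mod 2π = 3.266548 rad, q = (β − φ) mod 2π = 1.023800 rad → L = 5.89·(3.266548 + 6.942142 + 1.023800) = 5.89·11.232491 = 66.159370 m
RLR: c = (6 − d² + 2cos(α−β) + 2d(sin α − sin β))/8 = -8.468653, |c| > 1 → infeasible
LRL: c = (6 − d² + 2cos(α−β) − 2d(sin α − sin β))/8 = -6.583769, |c| > 1 → infeasible
Shortest: RSL with L = 66.159370 m ≈ 66.1594 m
Convert RSL to answer units (arcs ×180/π): t = 3.266548·180/π = 187.1594°, p = ρ·p = 5.89·6.942142 = 40.8892 m, q = 1.023800·180/π = 58.6594°, L = 66.1594 m.

RSL: t = 187.1594°, p = 40.8892 m, q = 58.6594°, L = 66.1594 m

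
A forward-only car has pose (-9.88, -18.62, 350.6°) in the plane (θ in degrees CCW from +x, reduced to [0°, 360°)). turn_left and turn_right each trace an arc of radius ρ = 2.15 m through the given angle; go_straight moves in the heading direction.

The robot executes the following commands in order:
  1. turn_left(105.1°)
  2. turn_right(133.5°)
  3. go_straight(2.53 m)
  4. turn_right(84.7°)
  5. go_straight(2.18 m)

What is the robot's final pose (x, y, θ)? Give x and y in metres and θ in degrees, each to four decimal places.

set_pose: (x, y, θ) = (-9.8800, -18.6200, 350.6000°), ρ = 2.15
turn_left(105.1°): centre at ρ to the left, rotate +105.1° → (-7.3895, -16.2853, 455.7000° ≡ 95.7000°)
turn_right(133.5°): centre at ρ to the right, rotate −133.5° → (-3.9324, -14.3730, -37.8000° ≡ 322.2000°)
go_straight(2.53): x += 2.53·cos θ, y += 2.53·sin θ → (-1.9333, -15.9236, 322.2000°)
turn_right(84.7°): centre at ρ to the right, rotate −84.7° → (-1.4377, -18.7776, 237.5000°)
go_straight(2.18): x += 2.18·cos θ, y += 2.18·sin θ → (-2.6090, -20.6162, 237.5000°)

(-2.6090, -20.6162, 237.5000°)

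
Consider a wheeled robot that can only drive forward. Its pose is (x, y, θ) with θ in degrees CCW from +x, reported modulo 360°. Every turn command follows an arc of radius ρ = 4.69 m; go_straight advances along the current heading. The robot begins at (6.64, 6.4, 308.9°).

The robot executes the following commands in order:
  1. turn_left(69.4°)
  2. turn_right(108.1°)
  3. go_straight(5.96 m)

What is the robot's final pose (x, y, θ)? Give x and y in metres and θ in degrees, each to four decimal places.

(17.9460, -5.5041, 270.2000°)

set_pose: (x, y, θ) = (6.6400, 6.4000, 308.9000°), ρ = 4.69
turn_left(69.4°): centre at ρ to the left, rotate +69.4° → (11.7626, 4.8923, 378.3000° ≡ 18.3000°)
turn_right(108.1°): centre at ρ to the right, rotate −108.1° → (17.9252, 0.4559, -89.8000° ≡ 270.2000°)
go_straight(5.96): x += 5.96·cos θ, y += 5.96·sin θ → (17.9460, -5.5041, 270.2000°)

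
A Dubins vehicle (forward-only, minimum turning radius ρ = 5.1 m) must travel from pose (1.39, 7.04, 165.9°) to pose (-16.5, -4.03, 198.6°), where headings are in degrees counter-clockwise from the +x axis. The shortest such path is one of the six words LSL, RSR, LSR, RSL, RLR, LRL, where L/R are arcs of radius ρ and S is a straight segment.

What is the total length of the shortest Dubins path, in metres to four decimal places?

21.5589 m

Let ψ = atan2(Δy, Δx) = atan2(-11.07, -17.89) = -148.2515° be the start→goal bearing.
Normalize: d = |goal − start| / ρ = 21.037989/5.1 = 4.125096, α = (θ_start − ψ) mod 360° = 314.1515° = 5.482979 rad, β = (θ_goal − ψ) mod 360° = 346.8515° = 6.053702 rad.
Common terms: sin α = -0.717500, cos α = 0.696559, sin β = -0.227475, cos β = 0.973784, cos(α−β) = 0.841511, d² = 17.016417. Work in radians in the unit-radius frame; every candidate has L = ρ·(t + p + q).
LSL: p² = 2 + d² − 2cos(α−β) + 2d(sin α − sin β) = 13.290595; p = √p² = 3.645627; φ = atan2(cos β − cos α, d + sin α − sin β) = 0.076117 rad; t = (φ − α) mod 2π = 0.876323 rad, q = (β − φ) mod 2π = 5.977585 rad → L = 5.1·(0.876323 + 3.645627 + 5.977585) = 5.1·10.499535 = 53.547627 m
RSR: p² = 2 + d² − 2cos(α−β) + 2d(sin β − sin α) = 21.376196; p = √p² = 4.623440; φ = atan2(cos α − cos β, d − sin α + sin β) = -0.059997 rad; t = (α − φ) mod 2π = 5.542976 rad, q = (φ − β) mod 2π = 0.169487 rad → L = 5.1·(5.542976 + 4.623440 + 0.169487) = 5.1·10.335902 = 52.713103 m
LSR: p² = d² − 2 + 2cos(α−β) + 2d(sin α + sin β) = 8.903215; p = √p² = 2.983826; φ = atan2(−cos α − cos β, d + sin α + sin β) − atan2(−2, p) = 0.106861 rad; t = (φ − α) mod 2π = 0.907068 rad, q = (φ − β) mod 2π = 0.336345 rad → L = 5.1·(0.907068 + 2.983826 + 0.336345) = 5.1·4.227238 = 21.558916 m
RSL: p² = d² − 2 + 2cos(α−β) − 2d(sin α + sin β) = 24.495662; p = √p² = 4.949309; φ = atan2(cos α + cos β, d − sin α − sin β) − atan2(2, p) = -0.065780 rad; t = (α − φ) mod 2π = 5.548759 rad, q = (β − φ) mod 2π = 6.119482 rad → L = 5.1·(5.548759 + 4.949309 + 6.119482) = 5.1·16.617550 = 84.749505 m
RLR: c = (6 − d² + 2cos(α−β) + 2d(sin α − sin β))/8 = -1.672024, |c| > 1 → infeasible
LRL: c = (6 − d² + 2cos(α−β) − 2d(sin α − sin β))/8 = -0.661324; p = 2π − arccos c = 3.989806 rad; φ = atan2(cos β − cos α, d + sin α − sin β) = 0.076117 rad; t = (φ − α + p/2) mod 2π = 2.871226 rad, q = (β − α − t + p) mod 2π = 1.689302 rad → L = 5.1·(2.871226 + 3.989806 + 1.689302) = 5.1·8.550335 = 43.606707 m
Shortest: LSR with L = 21.558916 m ≈ 21.5589 m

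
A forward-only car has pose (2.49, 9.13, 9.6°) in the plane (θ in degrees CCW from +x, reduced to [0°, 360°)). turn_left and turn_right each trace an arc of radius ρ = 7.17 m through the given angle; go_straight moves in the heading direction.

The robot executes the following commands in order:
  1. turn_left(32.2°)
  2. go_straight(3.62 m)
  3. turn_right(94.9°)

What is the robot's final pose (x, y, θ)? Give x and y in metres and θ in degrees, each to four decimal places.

set_pose: (x, y, θ) = (2.4900, 9.1300, 9.6000°), ρ = 7.17
turn_left(32.2°): centre at ρ to the left, rotate +32.2° → (6.0733, 10.8545, 41.8000°)
go_straight(3.62): x += 3.62·cos θ, y += 3.62·sin θ → (8.7719, 13.2674, 41.8000°)
turn_right(94.9°): centre at ρ to the right, rotate −94.9° → (19.2847, 12.2273, -53.1000° ≡ 306.9000°)

(19.2847, 12.2273, 306.9000°)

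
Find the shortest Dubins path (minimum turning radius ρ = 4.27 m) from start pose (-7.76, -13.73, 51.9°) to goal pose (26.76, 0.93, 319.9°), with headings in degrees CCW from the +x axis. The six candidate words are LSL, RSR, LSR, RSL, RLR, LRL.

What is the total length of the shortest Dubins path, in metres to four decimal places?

38.5406 m

Let ψ = atan2(Δy, Δx) = atan2(14.66, 34.52) = 23.0100° be the start→goal bearing.
Normalize: d = |goal − start| / ρ = 37.503946/4.27 = 8.783126, α = (θ_start − ψ) mod 360° = 28.8900° = 0.504225 rad, β = (θ_goal − ψ) mod 360° = 296.8900° = 5.181708 rad.
Common terms: sin α = 0.483129, cos α = 0.875549, sin β = -0.891877, cos β = 0.452279, cos(α−β) = -0.034899, d² = 77.143296. Work in radians in the unit-radius frame; every candidate has L = ρ·(t + p + q).
LSL: p² = 2 + d² − 2cos(α−β) + 2d(sin α − sin β) = 103.366793; p = √p² = 10.166946; φ = atan2(cos β − cos α, d + sin α − sin β) = -0.041644 rad; t = (φ − α) mod 2π = 5.737316 rad, q = (β − φ) mod 2π = 5.223352 rad → L = 4.27·(5.737316 + 10.166946 + 5.223352) = 4.27·21.127614 = 90.214911 m
RSR: p² = 2 + d² − 2cos(α−β) + 2d(sin β − sin α) = 55.059396; p = √p² = 7.420202; φ = atan2(cos α − cos β, d − sin α + sin β) = 0.057074 rad; t = (α − φ) mod 2π = 0.447151 rad, q = (φ − β) mod 2π = 1.158552 rad → L = 4.27·(0.447151 + 7.420202 + 1.158552) = 4.27·9.025905 = 38.540614 m
LSR: p² = d² − 2 + 2cos(α−β) + 2d(sin α + sin β) = 67.893336; p = √p² = 8.239741; φ = atan2(−cos α − cos β, d + sin α + sin β) − atan2(−2, p) = 0.080872 rad; t = (φ − α) mod 2π = 5.859832 rad, q = (φ − β) mod 2π = 1.182349 rad → L = 4.27·(5.859832 + 8.239741 + 1.182349) = 4.27·15.281922 = 65.253809 m
RSL: p² = d² − 2 + 2cos(α−β) − 2d(sin α + sin β) = 82.253658; p = √p² = 9.069380; φ = atan2(cos α + cos β, d − sin α − sin β) − atan2(2, p) = -0.073584 rad; t = (α − φ) mod 2π = 0.577809 rad, q = (β − φ) mod 2π = 5.255292 rad → L = 4.27·(0.577809 + 9.069380 + 5.255292) = 4.27·14.902481 = 63.633595 m
RLR: c = (6 − d² + 2cos(α−β) + 2d(sin α − sin β))/8 = -5.882425, |c| > 1 → infeasible
LRL: c = (6 − d² + 2cos(α−β) − 2d(sin α − sin β))/8 = -11.920849, |c| > 1 → infeasible
Shortest: RSR with L = 38.540614 m ≈ 38.5406 m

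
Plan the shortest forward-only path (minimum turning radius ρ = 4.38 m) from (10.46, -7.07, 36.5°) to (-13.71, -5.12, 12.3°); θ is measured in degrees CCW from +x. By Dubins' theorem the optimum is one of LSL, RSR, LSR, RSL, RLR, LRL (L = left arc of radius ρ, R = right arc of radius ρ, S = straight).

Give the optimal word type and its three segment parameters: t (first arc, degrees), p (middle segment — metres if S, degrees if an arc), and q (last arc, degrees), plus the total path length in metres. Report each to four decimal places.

LSL: t = 136.6350°, p = 22.6602 m, q = 199.1650°, L = 48.3306 m

Let ψ = atan2(Δy, Δx) = atan2(1.95, -24.17) = 175.3875° be the start→goal bearing.
Normalize: d = |goal − start| / ρ = 24.248534/4.38 = 5.536195, α = (θ_start − ψ) mod 360° = 221.1125° = 3.859142 rad, β = (θ_goal − ψ) mod 360° = 196.9125° = 3.436772 rad.
Common terms: sin α = -0.657540, cos α = -0.753419, sin β = -0.290912, cos β = -0.956750, cos(α−β) = 0.912120, d² = 30.649455. Work in radians in the unit-radius frame; every candidate has L = ρ·(t + p + q).
LSL: p² = 2 + d² − 2cos(α−β) + 2d(sin α − sin β) = 26.765761; p = √p² = 5.173564; φ = atan2(cos β − cos α, d + sin α − sin β) = -0.039312 rad; t = (φ − α) mod 2π = 2.384731 rad, q = (β − φ) mod 2π = 3.476084 rad → L = 4.38·(2.384731 + 5.173564 + 3.476084) = 4.38·11.034379 = 48.330581 m
RSR: p² = 2 + d² − 2cos(α−β) + 2d(sin β − sin α) = 34.884669; p = √p² = 5.906324; φ = atan2(cos α − cos β, d − sin α + sin β) = 0.034433 rad; t = (α − φ) mod 2π = 3.824709 rad, q = (φ − β) mod 2π = 2.880846 rad → L = 4.38·(3.824709 + 5.906324 + 2.880846) = 4.38·12.611879 = 55.240032 m
LSR: p² = d² − 2 + 2cos(α−β) + 2d(sin α + sin β) = 19.972064; p = √p² = 4.469012; φ = atan2(−cos α − cos β, d + sin α + sin β) − atan2(−2, p) = 0.777608 rad; t = (φ − α) mod 2π = 3.201652 rad, q = (φ − β) mod 2π = 3.624021 rad → L = 4.38·(3.201652 + 4.469012 + 3.624021) = 4.38·11.294685 = 49.470718 m
RSL: p² = d² − 2 + 2cos(α−β) − 2d(sin α + sin β) = 40.975326; p = √p² = 6.401197; φ = atan2(cos α + cos β, d − sin α − sin β) − atan2(2, p) = -0.560686 rad; t = (α − φ) mod 2π = 4.419828 rad, q = (β − φ) mod 2π = 3.997459 rad → L = 4.38·(4.419828 + 6.401197 + 3.997459) = 4.38·14.818484 = 64.904962 m
RLR: c = (6 − d² + 2cos(α−β) + 2d(sin α − sin β))/8 = -3.360584, |c| > 1 → infeasible
LRL: c = (6 − d² + 2cos(α−β) − 2d(sin α − sin β))/8 = -2.345720, |c| > 1 → infeasible
Shortest: LSL with L = 48.330581 m ≈ 48.3306 m
Convert LSL to answer units (arcs ×180/π): t = 2.384731·180/π = 136.6350°, p = ρ·p = 4.38·5.173564 = 22.6602 m, q = 3.476084·180/π = 199.1650°, L = 48.3306 m.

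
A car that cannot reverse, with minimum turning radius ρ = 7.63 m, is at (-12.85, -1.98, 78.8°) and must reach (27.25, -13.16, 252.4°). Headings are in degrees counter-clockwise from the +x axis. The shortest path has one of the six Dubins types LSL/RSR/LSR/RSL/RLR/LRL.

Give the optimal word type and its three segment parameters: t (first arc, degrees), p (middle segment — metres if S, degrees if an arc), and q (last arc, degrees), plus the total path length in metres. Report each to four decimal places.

Let ψ = atan2(Δy, Δx) = atan2(-11.18, 40.10) = -15.5786° be the start→goal bearing.
Normalize: d = |goal − start| / ρ = 41.629345/7.63 = 5.456009, α = (θ_start − ψ) mod 360° = 94.3786° = 1.647218 rad, β = (θ_goal − ψ) mod 360° = 267.9786° = 4.677109 rad.
Common terms: sin α = 0.997081, cos α = -0.076347, sin β = -0.999378, cos β = -0.035272, cos(α−β) = -0.993768, d² = 29.768030. Work in radians in the unit-radius frame; every candidate has L = ρ·(t + p + q).
LSL: p² = 2 + d² − 2cos(α−β) + 2d(sin α − sin β) = 55.540961; p = √p² = 7.452581; φ = atan2(cos β − cos α, d + sin α − sin β) = 0.005512 rad; t = (φ − α) mod 2π = 4.641479 rad, q = (β − φ) mod 2π = 4.671598 rad → L = 7.63·(4.641479 + 7.452581 + 4.671598) = 7.63·16.765658 = 127.921968 m
RSR: p² = 2 + d² − 2cos(α−β) + 2d(sin β − sin α) = 11.970170; p = √p² = 3.459793; φ = atan2(cos α − cos β, d − sin α + sin β) = -0.011872 rad; t = (α − φ) mod 2π = 1.659090 rad, q = (φ − β) mod 2π = 1.594204 rad → L = 7.63·(1.659090 + 3.459793 + 1.594204) = 7.63·6.713087 = 51.220855 m
LSR: p² = d² − 2 + 2cos(α−β) + 2d(sin α + sin β) = 25.755435; p = √p² = 5.074981; φ = atan2(−cos α − cos β, d + sin α + sin β) − atan2(−2, p) = 0.395865 rad; t = (φ − α) mod 2π = 5.031833 rad, q = (φ − β) mod 2π = 2.001941 rad → L = 7.63·(5.031833 + 5.074981 + 2.001941) = 7.63·12.108755 = 92.389800 m
RSL: p² = d² − 2 + 2cos(α−β) − 2d(sin α + sin β) = 25.805553; p = √p² = 5.079917; φ = atan2(cos α + cos β, d − sin α − sin β) − atan2(2, p) = -0.395516 rad; t = (α − φ) mod 2π = 2.042734 rad, q = (β − φ) mod 2π = 5.072626 rad → L = 7.63·(2.042734 + 5.079917 + 5.072626) = 7.63·12.195277 = 93.049962 m
RLR: c = (6 − d² + 2cos(α−β) + 2d(sin α − sin β))/8 = -0.496271; p = 2π − arccos c = 4.193090 rad; φ = atan2(cos α − cos β, d − sin α + sin β) = -0.011872 rad; t = (α − φ + p/2) mod 2π = 3.755635 rad, q = (α − β − t + p) mod 2π = 3.690749 rad → L = 7.63·(3.755635 + 4.193090 + 3.690749) = 7.63·11.639475 = 88.809191 m
LRL: c = (6 − d² + 2cos(α−β) − 2d(sin α − sin β))/8 = -5.942620, |c| > 1 → infeasible
Shortest: RSR with L = 51.220855 m ≈ 51.2209 m
Convert RSR to answer units (arcs ×180/π): t = 1.659090·180/π = 95.0589°, p = ρ·p = 7.63·3.459793 = 26.3982 m, q = 1.594204·180/π = 91.3411°, L = 51.2209 m.

RSR: t = 95.0589°, p = 26.3982 m, q = 91.3411°, L = 51.2209 m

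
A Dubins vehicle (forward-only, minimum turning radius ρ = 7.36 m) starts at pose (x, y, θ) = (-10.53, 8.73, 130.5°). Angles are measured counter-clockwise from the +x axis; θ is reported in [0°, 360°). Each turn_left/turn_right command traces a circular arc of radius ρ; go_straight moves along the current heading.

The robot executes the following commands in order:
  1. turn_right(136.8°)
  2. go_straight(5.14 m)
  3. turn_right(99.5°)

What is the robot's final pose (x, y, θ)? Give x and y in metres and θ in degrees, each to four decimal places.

set_pose: (x, y, θ) = (-10.5300, 8.7300, 130.5000°), ρ = 7.36
turn_right(136.8°): centre at ρ to the right, rotate −136.8° → (-4.1258, 20.8255, -6.3000° ≡ 353.7000°)
go_straight(5.14): x += 5.14·cos θ, y += 5.14·sin θ → (0.9832, 20.2615, 353.7000°)
turn_right(99.5°): centre at ρ to the right, rotate −99.5° → (7.2575, 10.9419, 254.2000°)

(7.2575, 10.9419, 254.2000°)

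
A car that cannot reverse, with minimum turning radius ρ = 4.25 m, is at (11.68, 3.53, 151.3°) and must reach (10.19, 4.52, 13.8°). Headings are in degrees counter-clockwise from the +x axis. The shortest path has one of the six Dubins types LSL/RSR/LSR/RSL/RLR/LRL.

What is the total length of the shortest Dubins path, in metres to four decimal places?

29.3441 m

Let ψ = atan2(Δy, Δx) = atan2(0.99, -1.49) = 146.3988° be the start→goal bearing.
Normalize: d = |goal − start| / ρ = 1.788910/4.25 = 0.420920, α = (θ_start − ψ) mod 360° = 4.9012° = 0.085543 rad, β = (θ_goal − ψ) mod 360° = 227.4012° = 3.968900 rad.
Common terms: sin α = 0.085438, cos α = 0.996343, sin β = -0.736112, cos β = -0.676860, cos(α−β) = -0.737277, d² = 0.177174. Work in radians in the unit-radius frame; every candidate has L = ρ·(t + p + q).
LSL: p² = 2 + d² − 2cos(α−β) + 2d(sin α − sin β) = 4.343342; p = √p² = 2.084069; φ = atan2(cos β − cos α, d + sin α − sin β) = -0.932068 rad; t = (φ − α) mod 2π = 5.265575 rad, q = (β − φ) mod 2π = 4.900968 rad → L = 4.25·(5.265575 + 2.084069 + 4.900968) = 4.25·12.250612 = 52.065099 m
RSR: p² = 2 + d² − 2cos(α−β) + 2d(sin β − sin α) = 2.960115; p = √p² = 1.720498; φ = atan2(cos α − cos β, d − sin α + sin β) = 1.805811 rad; t = (α − φ) mod 2π = 4.562917 rad, q = (φ − β) mod 2π = 4.120096 rad → L = 4.25·(4.562917 + 1.720498 + 4.120096) = 4.25·10.403511 = 44.214923 m
LSR: p² = d² − 2 + 2cos(α−β) + 2d(sin α + sin β) = -3.845144 < 0 → infeasible
RSL: p² = d² − 2 + 2cos(α−β) − 2d(sin α + sin β) = -2.749618 < 0 → infeasible
RLR: c = (6 − d² + 2cos(α−β) + 2d(sin α − sin β))/8 = 0.629986; p = 2π − arccos c = 5.393924 rad; φ = atan2(cos α − cos β, d − sin α + sin β) = 1.805811 rad; t = (α − φ + p/2) mod 2π = 0.976694 rad, q = (α − β − t + p) mod 2π = 0.533872 rad → L = 4.25·(0.976694 + 5.393924 + 0.533872) = 4.25·6.904490 = 29.344082 m
LRL: c = (6 − d² + 2cos(α−β) − 2d(sin α − sin β))/8 = 0.457082; p = 2π − arccos c = 5.187101 rad; φ = atan2(cos β − cos α, d + sin α − sin β) = -0.932068 rad; t = (φ − α + p/2) mod 2π = 1.575940 rad, q = (β − α − t + p) mod 2π = 1.211333 rad → L = 4.25·(1.575940 + 5.187101 + 1.211333) = 4.25·7.974374 = 33.891090 m
Shortest: RLR with L = 29.344082 m ≈ 29.3441 m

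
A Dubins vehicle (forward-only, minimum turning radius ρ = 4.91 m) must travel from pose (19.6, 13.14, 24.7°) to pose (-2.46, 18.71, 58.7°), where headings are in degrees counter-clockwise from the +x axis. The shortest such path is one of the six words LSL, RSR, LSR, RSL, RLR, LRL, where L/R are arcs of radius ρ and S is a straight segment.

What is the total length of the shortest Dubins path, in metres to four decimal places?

Let ψ = atan2(Δy, Δx) = atan2(5.57, -22.06) = 165.8294° be the start→goal bearing.
Normalize: d = |goal − start| / ρ = 22.752330/4.91 = 4.633876, α = (θ_start − ψ) mod 360° = 218.8706° = 3.820013 rad, β = (θ_goal − ψ) mod 360° = 252.8706° = 4.413425 rad.
Common terms: sin α = -0.627564, cos α = -0.778565, sin β = -0.955642, cos β = -0.294531, cos(α−β) = 0.829038, d² = 21.472804. Work in radians in the unit-radius frame; every candidate has L = ρ·(t + p + q).
LSL: p² = 2 + d² − 2cos(α−β) + 2d(sin α − sin β) = 24.855276; p = √p² = 4.985507; φ = atan2(cos β − cos α, d + sin α − sin β) = 0.097242 rad; t = (φ − α) mod 2π = 2.560414 rad, q = (β − φ) mod 2π = 4.316183 rad → L = 4.91·(2.560414 + 4.985507 + 4.316183) = 4.91·11.862104 = 58.242930 m
RSR: p² = 2 + d² − 2cos(α−β) + 2d(sin β − sin α) = 18.774181; p = √p² = 4.332918; φ = atan2(cos α − cos β, d − sin α + sin β) = -0.111945 rad; t = (α − φ) mod 2π = 3.931957 rad, q = (φ − β) mod 2π = 1.757816 rad → L = 4.91·(3.931957 + 4.332918 + 1.757816) = 4.91·10.022692 = 49.211416 m
LSR: p² = d² − 2 + 2cos(α−β) + 2d(sin α + sin β) = 6.458121; p = √p² = 2.541283; φ = atan2(−cos α − cos β, d + sin α + sin β) − atan2(−2, p) = 1.005006 rad; t = (φ − α) mod 2π = 3.468178 rad, q = (φ − β) mod 2π = 2.874766 rad → L = 4.91·(3.468178 + 2.541283 + 2.874766) = 4.91·8.884228 = 43.621558 m
RSL: p² = d² − 2 + 2cos(α−β) − 2d(sin α + sin β) = 35.803637; p = √p² = 5.983614; φ = atan2(cos α + cos β, d − sin α − sin β) − atan2(2, p) = -0.493492 rad; t = (α − φ) mod 2π = 4.313505 rad, q = (β − φ) mod 2π = 4.906917 rad → L = 4.91·(4.313505 + 5.983614 + 4.906917) = 4.91·15.204036 = 74.651817 m
RLR: c = (6 − d² + 2cos(α−β) + 2d(sin α − sin β))/8 = -1.346773, |c| > 1 → infeasible
LRL: c = (6 − d² + 2cos(α−β) − 2d(sin α − sin β))/8 = -2.106910, |c| > 1 → infeasible
Shortest: LSR with L = 43.621558 m ≈ 43.6216 m

43.6216 m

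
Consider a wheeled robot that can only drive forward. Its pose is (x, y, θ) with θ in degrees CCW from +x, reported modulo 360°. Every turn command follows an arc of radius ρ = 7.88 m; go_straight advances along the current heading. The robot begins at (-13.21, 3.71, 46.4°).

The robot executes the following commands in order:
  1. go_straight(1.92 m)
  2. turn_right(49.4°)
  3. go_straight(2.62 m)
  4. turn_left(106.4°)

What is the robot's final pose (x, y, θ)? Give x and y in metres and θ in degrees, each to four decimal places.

(4.9272, 17.0937, 103.4000°)

set_pose: (x, y, θ) = (-13.2100, 3.7100, 46.4000°), ρ = 7.88
go_straight(1.92): x += 1.92·cos θ, y += 1.92·sin θ → (-11.8859, 5.1004, 46.4000°)
turn_right(49.4°): centre at ρ to the right, rotate −49.4° → (-5.7670, 7.5354, -3.0000° ≡ 357.0000°)
go_straight(2.62): x += 2.62·cos θ, y += 2.62·sin θ → (-3.1506, 7.3983, 357.0000°)
turn_left(106.4°): centre at ρ to the left, rotate +106.4° → (4.9272, 17.0937, 463.4000° ≡ 103.4000°)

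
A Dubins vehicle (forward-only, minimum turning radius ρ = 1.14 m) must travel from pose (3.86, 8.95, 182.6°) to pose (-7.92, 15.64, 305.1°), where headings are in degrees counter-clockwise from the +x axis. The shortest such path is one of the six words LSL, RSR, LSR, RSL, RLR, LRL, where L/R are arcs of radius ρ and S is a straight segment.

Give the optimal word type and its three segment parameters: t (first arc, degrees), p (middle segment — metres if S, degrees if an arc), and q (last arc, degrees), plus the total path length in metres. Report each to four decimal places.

Let ψ = atan2(Δy, Δx) = atan2(6.69, -11.78) = 150.4072° be the start→goal bearing.
Normalize: d = |goal − start| / ρ = 13.547121/1.14 = 11.883440, α = (θ_start − ψ) mod 360° = 32.1928° = 0.561869 rad, β = (θ_goal − ψ) mod 360° = 154.6928° = 2.699898 rad.
Common terms: sin α = 0.532769, cos α = 0.846261, sin β = 0.427472, cos β = -0.904028, cos(α−β) = -0.537300, d² = 141.216143. Work in radians in the unit-radius frame; every candidate has L = ρ·(t + p + q).
LSL: p² = 2 + d² − 2cos(α−β) + 2d(sin α − sin β) = 146.793323; p = √p² = 12.115829; φ = atan2(cos β − cos α, d + sin α − sin β) = -0.144970 rad; t = (φ − α) mod 2π = 5.576346 rad, q = (β − φ) mod 2π = 2.844868 rad → L = 1.14·(5.576346 + 12.115829 + 2.844868) = 1.14·20.537043 = 23.412229 m
RSR: p² = 2 + d² − 2cos(α−β) + 2d(sin β − sin α) = 141.788163; p = √p² = 11.907483; φ = atan2(cos α − cos β, d − sin α + sin β) = 0.147525 rad; t = (α − φ) mod 2π = 0.414344 rad, q = (φ − β) mod 2π = 3.730813 rad → L = 1.14·(0.414344 + 11.907483 + 3.730813) = 1.14·16.052640 = 18.300010 m
LSR: p² = d² − 2 + 2cos(α−β) + 2d(sin α + sin β) = 160.963487; p = √p² = 12.687139; φ = atan2(−cos α − cos β, d + sin α + sin β) − atan2(−2, p) = 0.160851 rad; t = (φ − α) mod 2π = 5.882167 rad, q = (φ − β) mod 2π = 3.744139 rad → L = 1.14·(5.882167 + 12.687139 + 3.744139) = 1.14·22.313444 = 25.437326 m
RSL: p² = d² − 2 + 2cos(α−β) − 2d(sin α + sin β) = 115.319601; p = √p² = 10.738696; φ = atan2(cos α + cos β, d − sin α − sin β) − atan2(2, p) = -0.189421 rad; t = (α − φ) mod 2π = 0.751291 rad, q = (β − φ) mod 2π = 2.889319 rad → L = 1.14·(0.751291 + 10.738696 + 2.889319) = 1.14·14.379306 = 16.392409 m
RLR: c = (6 − d² + 2cos(α−β) + 2d(sin α − sin β))/8 = -16.723520, |c| > 1 → infeasible
LRL: c = (6 − d² + 2cos(α−β) − 2d(sin α − sin β))/8 = -17.349165, |c| > 1 → infeasible
Shortest: RSL with L = 16.392409 m ≈ 16.3924 m
Convert RSL to answer units (arcs ×180/π): t = 0.751291·180/π = 43.0458°, p = ρ·p = 1.14·10.738696 = 12.2421 m, q = 2.889319·180/π = 165.5458°, L = 16.3924 m.

RSL: t = 43.0458°, p = 12.2421 m, q = 165.5458°, L = 16.3924 m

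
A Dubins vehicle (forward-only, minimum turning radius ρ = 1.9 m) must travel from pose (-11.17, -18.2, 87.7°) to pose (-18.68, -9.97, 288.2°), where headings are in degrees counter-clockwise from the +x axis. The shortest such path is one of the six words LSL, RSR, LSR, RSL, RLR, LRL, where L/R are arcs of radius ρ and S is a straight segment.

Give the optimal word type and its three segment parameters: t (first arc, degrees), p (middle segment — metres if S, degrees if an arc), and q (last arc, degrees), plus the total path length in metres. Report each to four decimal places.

LSL: t = 25.8176°, p = 9.5396 m, q = 174.6824°, L = 16.1884 m

Let ψ = atan2(Δy, Δx) = atan2(8.23, -7.51) = 132.3809° be the start→goal bearing.
Normalize: d = |goal − start| / ρ = 11.141499/1.9 = 5.863947, α = (θ_start − ψ) mod 360° = 315.3191° = 5.503356 rad, β = (θ_goal − ψ) mod 360° = 155.8191° = 2.719556 rad.
Common terms: sin α = -0.703158, cos α = 0.711034, sin β = 0.409619, cos β = -0.912257, cos(α−β) = -0.936672, d² = 34.385873. Work in radians in the unit-radius frame; every candidate has L = ρ·(t + p + q).
LSL: p² = 2 + d² − 2cos(α−β) + 2d(sin α − sin β) = 25.208682; p = √p² = 5.020825; φ = atan2(cos β − cos α, d + sin α − sin β) = -0.329227 rad; t = (φ − α) mod 2π = 0.450602 rad, q = (β − φ) mod 2π = 3.048783 rad → L = 1.9·(0.450602 + 5.020825 + 3.048783) = 1.9·8.520210 = 16.188399 m
RSR: p² = 2 + d² − 2cos(α−β) + 2d(sin β − sin α) = 51.309752; p = √p² = 7.163083; φ = atan2(cos α − cos β, d − sin α + sin β) = 0.228605 rad; t = (α − φ) mod 2π = 5.274751 rad, q = (φ − β) mod 2π = 3.792234 rad → L = 1.9·(5.274751 + 7.163083 + 3.792234) = 1.9·16.230068 = 30.837129 m
LSR: p² = d² − 2 + 2cos(α−β) + 2d(sin α + sin β) = 27.069938; p = √p² = 5.202878; φ = atan2(−cos α − cos β, d + sin α + sin β) − atan2(−2, p) = 0.403096 rad; t = (φ − α) mod 2π = 1.182926 rad, q = (φ − β) mod 2π = 3.966726 rad → L = 1.9·(1.182926 + 5.202878 + 3.966726) = 1.9·10.352529 = 19.669806 m
RSL: p² = d² − 2 + 2cos(α−β) − 2d(sin α + sin β) = 33.955119; p = √p² = 5.827102; φ = atan2(cos α + cos β, d − sin α − sin β) − atan2(2, p) = -0.363293 rad; t = (α − φ) mod 2π = 5.866649 rad, q = (β − φ) mod 2π = 3.082849 rad → L = 1.9·(5.866649 + 5.827102 + 3.082849) = 1.9·14.776600 = 28.075541 m
RLR: c = (6 − d² + 2cos(α−β) + 2d(sin α − sin β))/8 = -5.413719, |c| > 1 → infeasible
LRL: c = (6 − d² + 2cos(α−β) − 2d(sin α − sin β))/8 = -2.151085, |c| > 1 → infeasible
Shortest: LSL with L = 16.188399 m ≈ 16.1884 m
Convert LSL to answer units (arcs ×180/π): t = 0.450602·180/π = 25.8176°, p = ρ·p = 1.9·5.020825 = 9.5396 m, q = 3.048783·180/π = 174.6824°, L = 16.1884 m.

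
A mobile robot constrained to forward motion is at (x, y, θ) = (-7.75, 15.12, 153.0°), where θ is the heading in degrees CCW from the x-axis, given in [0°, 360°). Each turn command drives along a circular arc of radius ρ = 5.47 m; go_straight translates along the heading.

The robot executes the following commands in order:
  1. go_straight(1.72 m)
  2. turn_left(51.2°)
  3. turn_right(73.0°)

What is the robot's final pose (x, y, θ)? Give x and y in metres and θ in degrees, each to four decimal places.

set_pose: (x, y, θ) = (-7.7500, 15.1200, 153.0000°), ρ = 5.47
go_straight(1.72): x += 1.72·cos θ, y += 1.72·sin θ → (-9.2825, 15.9009, 153.0000°)
turn_left(51.2°): centre at ρ to the left, rotate +51.2° → (-14.0081, 16.0164, 204.2000°)
turn_right(73.0°): centre at ρ to the right, rotate −73.0° → (-20.3661, 17.4026, 131.2000°)

(-20.3661, 17.4026, 131.2000°)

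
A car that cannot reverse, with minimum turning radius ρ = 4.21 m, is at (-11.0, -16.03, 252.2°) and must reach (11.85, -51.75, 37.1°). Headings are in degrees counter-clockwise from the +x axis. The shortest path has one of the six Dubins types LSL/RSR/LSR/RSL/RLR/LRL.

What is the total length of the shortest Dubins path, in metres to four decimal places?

45.7387 m

Let ψ = atan2(Δy, Δx) = atan2(-35.72, 22.85) = -57.3930° be the start→goal bearing.
Normalize: d = |goal − start| / ρ = 42.403312/4.21 = 10.072046, α = (θ_start − ψ) mod 360° = 309.5930° = 5.403418 rad, β = (θ_goal − ψ) mod 360° = 94.4930° = 1.649215 rad.
Common terms: sin α = -0.770591, cos α = 0.637330, sin β = 0.996927, cos β = -0.078338, cos(α−β) = -0.818150, d² = 101.446104. Work in radians in the unit-radius frame; every candidate has L = ρ·(t + p + q).
LSL: p² = 2 + d² − 2cos(α−β) + 2d(sin α − sin β) = 69.477371; p = √p² = 8.335309; φ = atan2(cos β − cos α, d + sin α − sin β) = -0.085966 rad; t = (φ − α) mod 2π = 0.793802 rad, q = (β − φ) mod 2π = 1.735181 rad → L = 4.21·(0.793802 + 8.335309 + 1.735181) = 4.21·10.864291 = 45.738664 m
RSR: p² = 2 + d² − 2cos(α−β) + 2d(sin β − sin α) = 140.687436; p = √p² = 11.861173; φ = atan2(cos α − cos β, d − sin α + sin β) = 0.060374 rad; t = (α − φ) mod 2π = 5.343044 rad, q = (φ − β) mod 2π = 4.694344 rad → L = 4.21·(5.343044 + 11.861173 + 4.694344) = 4.21·21.898562 = 92.192946 m
LSR: p² = d² − 2 + 2cos(α−β) + 2d(sin α + sin β) = 102.369144; p = √p² = 10.117764; φ = atan2(−cos α − cos β, d + sin α + sin β) − atan2(−2, p) = 0.140930 rad; t = (φ − α) mod 2π = 1.020697 rad, q = (φ − β) mod 2π = 4.774900 rad → L = 4.21·(1.020697 + 10.117764 + 4.774900) = 4.21·15.913361 = 66.995250 m
RSL: p² = d² − 2 + 2cos(α−β) − 2d(sin α + sin β) = 93.250467; p = √p² = 9.656628; φ = atan2(cos α + cos β, d − sin α − sin β) − atan2(2, p) = -0.147510 rad; t = (α − φ) mod 2π = 5.550928 rad, q = (β − φ) mod 2π = 1.796725 rad → L = 4.21·(5.550928 + 9.656628 + 1.796725) = 4.21·17.004281 = 71.588022 m
RLR: c = (6 − d² + 2cos(α−β) + 2d(sin α − sin β))/8 = -16.585930, |c| > 1 → infeasible
LRL: c = (6 − d² + 2cos(α−β) − 2d(sin α − sin β))/8 = -7.684671, |c| > 1 → infeasible
Shortest: LSL with L = 45.738664 m ≈ 45.7387 m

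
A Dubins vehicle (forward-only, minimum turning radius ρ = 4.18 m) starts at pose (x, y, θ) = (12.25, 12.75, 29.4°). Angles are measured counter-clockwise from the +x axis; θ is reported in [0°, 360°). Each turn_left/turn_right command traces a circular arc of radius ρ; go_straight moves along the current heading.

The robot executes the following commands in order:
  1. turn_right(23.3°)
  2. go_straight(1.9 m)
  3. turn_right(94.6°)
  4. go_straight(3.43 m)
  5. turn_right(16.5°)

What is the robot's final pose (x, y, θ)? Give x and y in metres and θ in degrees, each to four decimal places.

(20.3186, 4.7995, 255.0000°)

set_pose: (x, y, θ) = (12.2500, 12.7500, 29.4000°), ρ = 4.18
turn_right(23.3°): centre at ρ to the right, rotate −23.3° → (13.8578, 13.2647, 6.1000°)
go_straight(1.9): x += 1.9·cos θ, y += 1.9·sin θ → (15.7470, 13.4666, 6.1000°)
turn_right(94.6°): centre at ρ to the right, rotate −94.6° → (20.3698, 9.4196, -88.5000° ≡ 271.5000°)
go_straight(3.43): x += 3.43·cos θ, y += 3.43·sin θ → (20.4596, 5.9908, 271.5000°)
turn_right(16.5°): centre at ρ to the right, rotate −16.5° → (20.3186, 4.7995, 255.0000°)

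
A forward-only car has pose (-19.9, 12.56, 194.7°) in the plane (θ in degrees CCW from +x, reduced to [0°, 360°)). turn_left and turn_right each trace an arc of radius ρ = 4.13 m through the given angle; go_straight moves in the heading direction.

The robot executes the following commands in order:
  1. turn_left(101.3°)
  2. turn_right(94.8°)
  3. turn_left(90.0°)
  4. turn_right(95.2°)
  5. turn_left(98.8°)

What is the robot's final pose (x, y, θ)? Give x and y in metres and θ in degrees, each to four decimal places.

(-32.4624, -15.4161, 294.8000°)

set_pose: (x, y, θ) = (-19.9000, 12.5600, 194.7000°), ρ = 4.13
turn_left(101.3°): centre at ρ to the left, rotate +101.3° → (-22.5640, 6.7547, 296.0000°)
turn_right(94.8°): centre at ρ to the right, rotate −94.8° → (-24.7825, 1.0937, 201.2000°)
turn_left(90.0°): centre at ρ to the left, rotate +90.0° → (-27.1395, -4.2503, 291.2000°)
turn_right(95.2°): centre at ρ to the right, rotate −95.2° → (-29.8516, -9.7138, 196.0000°)
turn_left(98.8°): centre at ρ to the left, rotate +98.8° → (-32.4624, -15.4161, 294.8000°)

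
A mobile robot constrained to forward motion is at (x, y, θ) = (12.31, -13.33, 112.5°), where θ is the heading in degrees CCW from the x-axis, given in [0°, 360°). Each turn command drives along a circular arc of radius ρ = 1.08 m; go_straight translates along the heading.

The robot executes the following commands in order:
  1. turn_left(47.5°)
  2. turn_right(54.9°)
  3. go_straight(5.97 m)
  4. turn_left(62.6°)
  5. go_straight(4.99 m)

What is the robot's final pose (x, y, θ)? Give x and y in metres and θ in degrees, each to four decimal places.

set_pose: (x, y, θ) = (12.3100, -13.3300, 112.5000°), ρ = 1.08
turn_left(47.5°): centre at ρ to the left, rotate +47.5° → (11.6816, -12.7284, 160.0000°)
turn_right(54.9°): centre at ρ to the right, rotate −54.9° → (11.0083, -11.9949, 105.1000°)
go_straight(5.97): x += 5.97·cos θ, y += 5.97·sin θ → (9.4531, -6.2310, 105.1000°)
turn_left(62.6°): centre at ρ to the left, rotate +62.6° → (8.6404, -5.4572, 167.7000°)
go_straight(4.99): x += 4.99·cos θ, y += 4.99·sin θ → (3.7650, -4.3941, 167.7000°)

(3.7650, -4.3941, 167.7000°)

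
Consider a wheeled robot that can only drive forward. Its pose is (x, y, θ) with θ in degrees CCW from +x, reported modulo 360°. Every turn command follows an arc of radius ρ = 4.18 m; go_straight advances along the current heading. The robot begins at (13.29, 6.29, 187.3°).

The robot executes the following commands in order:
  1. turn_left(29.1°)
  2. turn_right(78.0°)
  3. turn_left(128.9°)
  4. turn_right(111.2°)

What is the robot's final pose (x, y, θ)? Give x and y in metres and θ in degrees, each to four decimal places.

set_pose: (x, y, θ) = (13.2900, 6.2900, 187.3000°), ρ = 4.18
turn_left(29.1°): centre at ρ to the left, rotate +29.1° → (11.3406, 5.5083, 216.4000°)
turn_right(78.0°): centre at ρ to the right, rotate −78.0° → (6.0849, 5.7470, 138.4000°)
turn_left(128.9°): centre at ρ to the left, rotate +128.9° → (-0.8656, 2.8181, 267.3000°)
turn_right(111.2°): centre at ρ to the right, rotate −111.2° → (-6.7345, -0.8066, 156.1000°)

(-6.7345, -0.8066, 156.1000°)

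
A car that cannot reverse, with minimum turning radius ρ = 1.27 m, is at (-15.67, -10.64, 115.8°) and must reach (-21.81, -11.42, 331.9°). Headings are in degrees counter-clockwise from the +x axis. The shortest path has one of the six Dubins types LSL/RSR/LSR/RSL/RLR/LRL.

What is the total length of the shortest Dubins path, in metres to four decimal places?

9.2782 m

Let ψ = atan2(Δy, Δx) = atan2(-0.78, -6.14) = -172.7602° be the start→goal bearing.
Normalize: d = |goal − start| / ρ = 6.189346/1.27 = 4.873501, α = (θ_start − ψ) mod 360° = 288.5602° = 5.036325 rad, β = (θ_goal − ψ) mod 360° = 144.6602° = 2.524796 rad.
Common terms: sin α = -0.947990, cos α = 0.318300, sin β = 0.578425, cos β = -0.815736, cos(α−β) = -0.807990, d² = 23.751008. Work in radians in the unit-radius frame; every candidate has L = ρ·(t + p + q).
LSL: p² = 2 + d² − 2cos(α−β) + 2d(sin α − sin β) = 12.489020; p = √p² = 3.533981; φ = atan2(cos β − cos α, d + sin α − sin β) = -0.326674 rad; t = (φ − α) mod 2π = 0.920186 rad, q = (β − φ) mod 2π = 2.851470 rad → L = 1.27·(0.920186 + 3.533981 + 2.851470) = 1.27·7.305637 = 9.278159 m
RSR: p² = 2 + d² − 2cos(α−β) + 2d(sin β − sin α) = 42.244955; p = √p² = 6.499612; φ = atan2(cos α − cos β, d − sin α + sin β) = 0.175375 rad; t = (α − φ) mod 2π = 4.860950 rad, q = (φ − β) mod 2π = 3.933764 rad → L = 1.27·(4.860950 + 6.499612 + 3.933764) = 1.27·15.294326 = 19.423794 m
LSR: p² = d² − 2 + 2cos(α−β) + 2d(sin α + sin β) = 16.532877; p = √p² = 4.066064; φ = atan2(−cos α − cos β, d + sin α + sin β) − atan2(−2, p) = 0.567126 rad; t = (φ − α) mod 2π = 1.813987 rad, q = (φ − β) mod 2π = 4.325515 rad → L = 1.27·(1.813987 + 4.066064 + 4.325515) = 1.27·10.205566 = 12.961069 m
RSL: p² = d² − 2 + 2cos(α−β) − 2d(sin α + sin β) = 23.737178; p = √p² = 4.872082; φ = atan2(cos α + cos β, d − sin α − sin β) − atan2(2, p) = -0.484119 rad; t = (α − φ) mod 2π = 5.520444 rad, q = (β − φ) mod 2π = 3.008915 rad → L = 1.27·(5.520444 + 4.872082 + 3.008915) = 1.27·13.401440 = 17.019829 m
RLR: c = (6 − d² + 2cos(α−β) + 2d(sin α − sin β))/8 = -4.280619, |c| > 1 → infeasible
LRL: c = (6 − d² + 2cos(α−β) − 2d(sin α − sin β))/8 = -0.561127; p = 2π − arccos c = 4.116642 rad; φ = atan2(cos β − cos α, d + sin α − sin β) = -0.326674 rad; t = (φ − α + p/2) mod 2π = 2.978507 rad, q = (β − α − t + p) mod 2π = 4.909791 rad → L = 1.27·(2.978507 + 4.116642 + 4.909791) = 1.27·12.004940 = 15.246274 m
Shortest: LSL with L = 9.278159 m ≈ 9.2782 m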